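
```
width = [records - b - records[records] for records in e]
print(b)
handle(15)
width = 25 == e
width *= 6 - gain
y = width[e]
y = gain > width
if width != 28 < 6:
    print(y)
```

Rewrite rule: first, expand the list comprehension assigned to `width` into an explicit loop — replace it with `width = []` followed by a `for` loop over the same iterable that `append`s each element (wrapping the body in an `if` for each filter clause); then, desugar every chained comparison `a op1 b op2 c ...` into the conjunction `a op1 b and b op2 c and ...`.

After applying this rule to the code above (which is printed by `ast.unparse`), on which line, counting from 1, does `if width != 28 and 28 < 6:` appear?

Transformed code:
width = []
for records in e:
    width.append(records - b - records[records])
print(b)
handle(15)
width = 25 == e
width *= 6 - gain
y = width[e]
y = gain > width
if width != 28 and 28 < 6:
    print(y)

10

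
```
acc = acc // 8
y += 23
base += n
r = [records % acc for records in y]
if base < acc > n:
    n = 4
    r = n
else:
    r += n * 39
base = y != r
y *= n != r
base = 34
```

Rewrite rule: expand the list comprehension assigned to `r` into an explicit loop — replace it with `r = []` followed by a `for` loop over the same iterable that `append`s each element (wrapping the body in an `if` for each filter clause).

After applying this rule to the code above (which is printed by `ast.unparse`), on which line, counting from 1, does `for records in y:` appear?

5

Transformed code:
acc = acc // 8
y += 23
base += n
r = []
for records in y:
    r.append(records % acc)
if base < acc > n:
    n = 4
    r = n
else:
    r += n * 39
base = y != r
y *= n != r
base = 34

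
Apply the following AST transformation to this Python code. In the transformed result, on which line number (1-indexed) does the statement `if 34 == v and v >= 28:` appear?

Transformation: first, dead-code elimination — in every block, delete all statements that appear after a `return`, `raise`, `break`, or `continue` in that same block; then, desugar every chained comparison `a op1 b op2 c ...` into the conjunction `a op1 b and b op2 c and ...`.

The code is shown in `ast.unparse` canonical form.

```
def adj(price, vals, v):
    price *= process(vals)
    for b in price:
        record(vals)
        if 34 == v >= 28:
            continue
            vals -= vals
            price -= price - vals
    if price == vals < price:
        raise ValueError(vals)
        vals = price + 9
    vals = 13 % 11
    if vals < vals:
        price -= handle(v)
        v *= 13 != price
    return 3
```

Transformed code:
def adj(price, vals, v):
    price *= process(vals)
    for b in price:
        record(vals)
        if 34 == v and v >= 28:
            continue
    if price == vals and vals < price:
        raise ValueError(vals)
    vals = 13 % 11
    if vals < vals:
        price -= handle(v)
        v *= 13 != price
    return 3

5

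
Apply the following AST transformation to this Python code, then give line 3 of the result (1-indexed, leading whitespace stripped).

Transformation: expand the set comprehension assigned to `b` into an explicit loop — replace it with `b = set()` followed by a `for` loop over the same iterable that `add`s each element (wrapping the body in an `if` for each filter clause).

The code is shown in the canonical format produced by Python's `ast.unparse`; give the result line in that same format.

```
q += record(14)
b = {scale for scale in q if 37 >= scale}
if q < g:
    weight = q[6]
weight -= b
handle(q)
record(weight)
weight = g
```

for scale in q:

Transformed code:
q += record(14)
b = set()
for scale in q:
    if 37 >= scale:
        b.add(scale)
if q < g:
    weight = q[6]
weight -= b
handle(q)
record(weight)
weight = g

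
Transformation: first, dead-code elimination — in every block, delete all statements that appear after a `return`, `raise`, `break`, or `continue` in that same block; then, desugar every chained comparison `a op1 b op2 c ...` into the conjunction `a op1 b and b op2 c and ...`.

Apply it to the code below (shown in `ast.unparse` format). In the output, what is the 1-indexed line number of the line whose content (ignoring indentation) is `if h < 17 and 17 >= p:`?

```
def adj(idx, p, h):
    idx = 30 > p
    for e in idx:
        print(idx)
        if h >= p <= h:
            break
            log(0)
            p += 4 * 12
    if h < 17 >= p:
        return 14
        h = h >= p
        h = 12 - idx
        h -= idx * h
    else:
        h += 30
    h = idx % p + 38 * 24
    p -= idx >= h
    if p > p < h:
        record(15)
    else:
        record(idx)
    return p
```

Transformed code:
def adj(idx, p, h):
    idx = 30 > p
    for e in idx:
        print(idx)
        if h >= p and p <= h:
            break
    if h < 17 and 17 >= p:
        return 14
    else:
        h += 30
    h = idx % p + 38 * 24
    p -= idx >= h
    if p > p and p < h:
        record(15)
    else:
        record(idx)
    return p

7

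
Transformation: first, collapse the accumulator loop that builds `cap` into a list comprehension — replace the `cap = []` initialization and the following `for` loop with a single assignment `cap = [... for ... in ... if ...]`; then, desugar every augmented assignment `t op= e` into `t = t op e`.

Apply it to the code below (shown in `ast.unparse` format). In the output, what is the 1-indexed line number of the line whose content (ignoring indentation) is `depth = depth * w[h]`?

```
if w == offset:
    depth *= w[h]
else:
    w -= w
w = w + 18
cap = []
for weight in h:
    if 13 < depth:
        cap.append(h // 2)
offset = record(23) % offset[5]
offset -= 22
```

Transformed code:
if w == offset:
    depth = depth * w[h]
else:
    w = w - w
w = w + 18
cap = [h // 2 for weight in h if 13 < depth]
offset = record(23) % offset[5]
offset = offset - 22

2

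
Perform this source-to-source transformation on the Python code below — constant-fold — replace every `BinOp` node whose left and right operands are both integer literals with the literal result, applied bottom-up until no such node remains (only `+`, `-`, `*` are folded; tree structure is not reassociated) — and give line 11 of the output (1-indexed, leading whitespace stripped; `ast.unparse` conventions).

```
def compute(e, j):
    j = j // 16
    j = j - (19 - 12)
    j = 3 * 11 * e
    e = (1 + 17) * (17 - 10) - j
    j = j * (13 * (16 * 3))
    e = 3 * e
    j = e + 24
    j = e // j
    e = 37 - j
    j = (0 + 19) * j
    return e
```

Transformed code:
def compute(e, j):
    j = j // 16
    j = j - 7
    j = 33 * e
    e = 126 - j
    j = j * 624
    e = 3 * e
    j = e + 24
    j = e // j
    e = 37 - j
    j = 19 * j
    return e

j = 19 * j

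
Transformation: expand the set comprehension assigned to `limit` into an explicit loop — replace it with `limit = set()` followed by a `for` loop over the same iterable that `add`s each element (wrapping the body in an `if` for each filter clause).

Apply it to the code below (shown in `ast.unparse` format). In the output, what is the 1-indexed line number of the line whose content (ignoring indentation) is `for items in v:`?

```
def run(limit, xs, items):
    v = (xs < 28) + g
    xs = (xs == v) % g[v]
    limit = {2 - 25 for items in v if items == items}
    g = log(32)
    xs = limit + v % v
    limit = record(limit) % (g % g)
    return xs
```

5

Transformed code:
def run(limit, xs, items):
    v = (xs < 28) + g
    xs = (xs == v) % g[v]
    limit = set()
    for items in v:
        if items == items:
            limit.add(2 - 25)
    g = log(32)
    xs = limit + v % v
    limit = record(limit) % (g % g)
    return xs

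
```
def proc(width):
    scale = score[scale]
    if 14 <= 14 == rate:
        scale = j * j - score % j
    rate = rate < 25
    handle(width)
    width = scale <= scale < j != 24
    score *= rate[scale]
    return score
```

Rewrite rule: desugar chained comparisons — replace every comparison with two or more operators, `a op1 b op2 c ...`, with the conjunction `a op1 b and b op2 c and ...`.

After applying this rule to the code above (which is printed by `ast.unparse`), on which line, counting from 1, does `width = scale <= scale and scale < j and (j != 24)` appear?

7

Transformed code:
def proc(width):
    scale = score[scale]
    if 14 <= 14 and 14 == rate:
        scale = j * j - score % j
    rate = rate < 25
    handle(width)
    width = scale <= scale and scale < j and (j != 24)
    score *= rate[scale]
    return score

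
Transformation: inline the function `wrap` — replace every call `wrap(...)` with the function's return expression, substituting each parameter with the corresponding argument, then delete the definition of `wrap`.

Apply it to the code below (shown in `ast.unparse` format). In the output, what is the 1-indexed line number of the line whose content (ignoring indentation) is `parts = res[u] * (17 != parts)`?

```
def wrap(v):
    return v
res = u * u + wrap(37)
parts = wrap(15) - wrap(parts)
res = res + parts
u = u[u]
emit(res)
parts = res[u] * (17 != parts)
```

Transformed code:
res = u * u + 37
parts = 15 - parts
res = res + parts
u = u[u]
emit(res)
parts = res[u] * (17 != parts)

6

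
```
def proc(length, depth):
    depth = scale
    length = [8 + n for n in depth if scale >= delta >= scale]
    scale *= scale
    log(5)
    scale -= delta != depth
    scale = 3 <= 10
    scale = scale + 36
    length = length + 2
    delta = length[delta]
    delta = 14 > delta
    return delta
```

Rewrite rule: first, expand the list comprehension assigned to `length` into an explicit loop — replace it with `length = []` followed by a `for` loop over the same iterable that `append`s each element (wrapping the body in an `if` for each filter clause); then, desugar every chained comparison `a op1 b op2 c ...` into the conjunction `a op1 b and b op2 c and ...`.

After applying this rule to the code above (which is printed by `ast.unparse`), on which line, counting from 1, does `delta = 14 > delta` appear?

14

Transformed code:
def proc(length, depth):
    depth = scale
    length = []
    for n in depth:
        if scale >= delta and delta >= scale:
            length.append(8 + n)
    scale *= scale
    log(5)
    scale -= delta != depth
    scale = 3 <= 10
    scale = scale + 36
    length = length + 2
    delta = length[delta]
    delta = 14 > delta
    return delta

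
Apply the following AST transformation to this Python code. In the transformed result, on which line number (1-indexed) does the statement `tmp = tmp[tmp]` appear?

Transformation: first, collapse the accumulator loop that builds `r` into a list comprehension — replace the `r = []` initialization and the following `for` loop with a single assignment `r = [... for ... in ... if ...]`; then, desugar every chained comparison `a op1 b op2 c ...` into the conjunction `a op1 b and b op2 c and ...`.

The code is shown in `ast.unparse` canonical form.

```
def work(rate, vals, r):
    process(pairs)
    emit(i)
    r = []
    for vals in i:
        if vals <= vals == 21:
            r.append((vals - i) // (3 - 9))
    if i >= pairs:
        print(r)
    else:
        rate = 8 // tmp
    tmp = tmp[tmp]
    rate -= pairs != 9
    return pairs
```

9

Transformed code:
def work(rate, vals, r):
    process(pairs)
    emit(i)
    r = [(vals - i) // (3 - 9) for vals in i if vals <= vals and vals == 21]
    if i >= pairs:
        print(r)
    else:
        rate = 8 // tmp
    tmp = tmp[tmp]
    rate -= pairs != 9
    return pairs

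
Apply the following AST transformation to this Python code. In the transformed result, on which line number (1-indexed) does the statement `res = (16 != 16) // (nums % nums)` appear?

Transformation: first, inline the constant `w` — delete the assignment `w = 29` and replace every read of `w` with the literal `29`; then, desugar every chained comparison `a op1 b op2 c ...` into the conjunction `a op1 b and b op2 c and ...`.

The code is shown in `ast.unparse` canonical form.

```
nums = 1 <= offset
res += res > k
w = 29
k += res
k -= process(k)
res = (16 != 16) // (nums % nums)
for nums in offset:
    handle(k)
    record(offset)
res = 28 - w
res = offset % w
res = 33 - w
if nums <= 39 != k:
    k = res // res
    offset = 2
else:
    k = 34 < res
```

Transformed code:
nums = 1 <= offset
res += res > k
k += res
k -= process(k)
res = (16 != 16) // (nums % nums)
for nums in offset:
    handle(k)
    record(offset)
res = 28 - 29
res = offset % 29
res = 33 - 29
if nums <= 39 and 39 != k:
    k = res // res
    offset = 2
else:
    k = 34 < res

5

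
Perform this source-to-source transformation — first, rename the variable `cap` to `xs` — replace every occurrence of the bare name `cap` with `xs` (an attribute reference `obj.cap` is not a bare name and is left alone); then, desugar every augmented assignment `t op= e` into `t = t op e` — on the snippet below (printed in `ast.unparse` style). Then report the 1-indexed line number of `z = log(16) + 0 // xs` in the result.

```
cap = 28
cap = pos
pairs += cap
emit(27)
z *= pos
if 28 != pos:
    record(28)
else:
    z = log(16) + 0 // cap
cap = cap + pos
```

Transformed code:
xs = 28
xs = pos
pairs = pairs + xs
emit(27)
z = z * pos
if 28 != pos:
    record(28)
else:
    z = log(16) + 0 // xs
xs = xs + pos

9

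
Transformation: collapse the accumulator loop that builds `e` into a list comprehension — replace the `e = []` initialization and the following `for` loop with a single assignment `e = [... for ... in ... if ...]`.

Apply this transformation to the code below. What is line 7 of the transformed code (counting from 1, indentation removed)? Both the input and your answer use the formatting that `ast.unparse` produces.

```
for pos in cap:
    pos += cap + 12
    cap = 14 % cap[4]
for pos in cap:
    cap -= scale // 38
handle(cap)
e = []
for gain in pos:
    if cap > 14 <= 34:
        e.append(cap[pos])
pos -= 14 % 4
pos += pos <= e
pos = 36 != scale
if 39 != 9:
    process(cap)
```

e = [cap[pos] for gain in pos if cap > 14 <= 34]

Transformed code:
for pos in cap:
    pos += cap + 12
    cap = 14 % cap[4]
for pos in cap:
    cap -= scale // 38
handle(cap)
e = [cap[pos] for gain in pos if cap > 14 <= 34]
pos -= 14 % 4
pos += pos <= e
pos = 36 != scale
if 39 != 9:
    process(cap)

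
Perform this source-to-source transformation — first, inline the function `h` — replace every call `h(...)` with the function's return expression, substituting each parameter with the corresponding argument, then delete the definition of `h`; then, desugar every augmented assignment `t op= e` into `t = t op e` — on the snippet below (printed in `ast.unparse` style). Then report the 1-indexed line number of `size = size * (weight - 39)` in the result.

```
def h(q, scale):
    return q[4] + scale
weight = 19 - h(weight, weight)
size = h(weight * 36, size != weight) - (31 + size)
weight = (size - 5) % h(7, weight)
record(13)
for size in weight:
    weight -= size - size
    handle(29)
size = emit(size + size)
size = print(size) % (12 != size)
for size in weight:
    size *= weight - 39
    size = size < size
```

11

Transformed code:
weight = 19 - (weight[4] + weight)
size = (weight * 36)[4] + (size != weight) - (31 + size)
weight = (size - 5) % (7[4] + weight)
record(13)
for size in weight:
    weight = weight - (size - size)
    handle(29)
size = emit(size + size)
size = print(size) % (12 != size)
for size in weight:
    size = size * (weight - 39)
    size = size < size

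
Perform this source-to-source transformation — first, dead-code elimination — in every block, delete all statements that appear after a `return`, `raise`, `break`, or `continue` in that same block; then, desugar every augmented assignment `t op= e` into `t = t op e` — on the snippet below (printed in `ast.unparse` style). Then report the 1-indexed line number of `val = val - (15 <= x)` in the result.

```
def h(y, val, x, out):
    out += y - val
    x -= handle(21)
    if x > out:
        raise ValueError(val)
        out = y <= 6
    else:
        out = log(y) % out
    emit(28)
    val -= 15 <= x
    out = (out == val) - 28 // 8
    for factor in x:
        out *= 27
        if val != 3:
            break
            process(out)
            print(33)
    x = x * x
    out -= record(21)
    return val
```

9

Transformed code:
def h(y, val, x, out):
    out = out + (y - val)
    x = x - handle(21)
    if x > out:
        raise ValueError(val)
    else:
        out = log(y) % out
    emit(28)
    val = val - (15 <= x)
    out = (out == val) - 28 // 8
    for factor in x:
        out = out * 27
        if val != 3:
            break
    x = x * x
    out = out - record(21)
    return val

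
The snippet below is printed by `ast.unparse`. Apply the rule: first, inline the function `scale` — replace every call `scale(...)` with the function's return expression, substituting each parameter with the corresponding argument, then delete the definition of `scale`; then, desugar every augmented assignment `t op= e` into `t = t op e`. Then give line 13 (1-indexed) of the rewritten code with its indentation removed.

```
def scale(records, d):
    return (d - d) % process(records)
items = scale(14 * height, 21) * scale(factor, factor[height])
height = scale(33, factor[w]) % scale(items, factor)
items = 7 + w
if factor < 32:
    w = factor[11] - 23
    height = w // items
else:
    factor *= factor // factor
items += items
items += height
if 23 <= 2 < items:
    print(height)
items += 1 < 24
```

items = items + (1 < 24)

Transformed code:
items = (21 - 21) % process(14 * height) * ((factor[height] - factor[height]) % process(factor))
height = (factor[w] - factor[w]) % process(33) % ((factor - factor) % process(items))
items = 7 + w
if factor < 32:
    w = factor[11] - 23
    height = w // items
else:
    factor = factor * (factor // factor)
items = items + items
items = items + height
if 23 <= 2 < items:
    print(height)
items = items + (1 < 24)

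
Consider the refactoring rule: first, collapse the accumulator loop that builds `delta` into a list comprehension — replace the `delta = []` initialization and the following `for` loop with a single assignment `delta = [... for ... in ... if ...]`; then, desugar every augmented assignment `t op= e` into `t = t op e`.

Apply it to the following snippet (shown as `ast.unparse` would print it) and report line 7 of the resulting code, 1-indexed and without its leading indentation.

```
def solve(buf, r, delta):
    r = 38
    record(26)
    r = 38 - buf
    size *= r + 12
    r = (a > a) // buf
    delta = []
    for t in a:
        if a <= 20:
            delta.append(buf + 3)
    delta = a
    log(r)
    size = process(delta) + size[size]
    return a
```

Transformed code:
def solve(buf, r, delta):
    r = 38
    record(26)
    r = 38 - buf
    size = size * (r + 12)
    r = (a > a) // buf
    delta = [buf + 3 for t in a if a <= 20]
    delta = a
    log(r)
    size = process(delta) + size[size]
    return a

delta = [buf + 3 for t in a if a <= 20]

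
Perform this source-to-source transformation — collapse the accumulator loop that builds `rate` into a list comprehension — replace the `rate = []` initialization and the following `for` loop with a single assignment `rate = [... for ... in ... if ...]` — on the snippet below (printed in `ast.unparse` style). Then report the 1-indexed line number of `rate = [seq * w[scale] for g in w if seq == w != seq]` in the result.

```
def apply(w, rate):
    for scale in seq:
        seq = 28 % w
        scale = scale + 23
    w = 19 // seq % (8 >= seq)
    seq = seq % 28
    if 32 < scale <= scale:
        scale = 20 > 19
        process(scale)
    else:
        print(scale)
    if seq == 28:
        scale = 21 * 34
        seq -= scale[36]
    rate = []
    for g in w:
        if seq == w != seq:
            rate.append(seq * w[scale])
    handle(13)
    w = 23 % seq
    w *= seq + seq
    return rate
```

Transformed code:
def apply(w, rate):
    for scale in seq:
        seq = 28 % w
        scale = scale + 23
    w = 19 // seq % (8 >= seq)
    seq = seq % 28
    if 32 < scale <= scale:
        scale = 20 > 19
        process(scale)
    else:
        print(scale)
    if seq == 28:
        scale = 21 * 34
        seq -= scale[36]
    rate = [seq * w[scale] for g in w if seq == w != seq]
    handle(13)
    w = 23 % seq
    w *= seq + seq
    return rate

15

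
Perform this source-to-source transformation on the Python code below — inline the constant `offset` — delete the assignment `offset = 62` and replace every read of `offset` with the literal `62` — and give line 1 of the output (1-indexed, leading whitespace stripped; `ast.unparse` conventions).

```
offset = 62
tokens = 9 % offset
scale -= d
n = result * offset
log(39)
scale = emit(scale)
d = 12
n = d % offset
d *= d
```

Transformed code:
tokens = 9 % 62
scale -= d
n = result * 62
log(39)
scale = emit(scale)
d = 12
n = d % 62
d *= d

tokens = 9 % 62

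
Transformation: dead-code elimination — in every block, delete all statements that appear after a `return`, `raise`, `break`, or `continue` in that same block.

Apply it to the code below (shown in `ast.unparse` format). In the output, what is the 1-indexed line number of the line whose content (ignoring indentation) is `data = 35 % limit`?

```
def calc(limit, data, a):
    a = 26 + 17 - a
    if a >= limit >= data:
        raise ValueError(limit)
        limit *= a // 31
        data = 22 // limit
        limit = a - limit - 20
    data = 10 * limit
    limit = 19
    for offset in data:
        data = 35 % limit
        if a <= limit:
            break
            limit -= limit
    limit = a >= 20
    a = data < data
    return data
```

Transformed code:
def calc(limit, data, a):
    a = 26 + 17 - a
    if a >= limit >= data:
        raise ValueError(limit)
    data = 10 * limit
    limit = 19
    for offset in data:
        data = 35 % limit
        if a <= limit:
            break
    limit = a >= 20
    a = data < data
    return data

8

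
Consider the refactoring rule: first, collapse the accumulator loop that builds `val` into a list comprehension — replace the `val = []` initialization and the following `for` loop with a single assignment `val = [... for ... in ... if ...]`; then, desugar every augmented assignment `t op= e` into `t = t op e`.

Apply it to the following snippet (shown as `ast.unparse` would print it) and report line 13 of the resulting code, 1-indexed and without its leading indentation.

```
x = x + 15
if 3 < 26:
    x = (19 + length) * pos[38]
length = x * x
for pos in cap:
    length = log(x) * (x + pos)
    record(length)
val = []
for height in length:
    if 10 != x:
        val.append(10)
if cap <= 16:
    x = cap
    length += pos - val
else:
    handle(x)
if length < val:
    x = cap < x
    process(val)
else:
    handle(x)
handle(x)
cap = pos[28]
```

Transformed code:
x = x + 15
if 3 < 26:
    x = (19 + length) * pos[38]
length = x * x
for pos in cap:
    length = log(x) * (x + pos)
    record(length)
val = [10 for height in length if 10 != x]
if cap <= 16:
    x = cap
    length = length + (pos - val)
else:
    handle(x)
if length < val:
    x = cap < x
    process(val)
else:
    handle(x)
handle(x)
cap = pos[28]

handle(x)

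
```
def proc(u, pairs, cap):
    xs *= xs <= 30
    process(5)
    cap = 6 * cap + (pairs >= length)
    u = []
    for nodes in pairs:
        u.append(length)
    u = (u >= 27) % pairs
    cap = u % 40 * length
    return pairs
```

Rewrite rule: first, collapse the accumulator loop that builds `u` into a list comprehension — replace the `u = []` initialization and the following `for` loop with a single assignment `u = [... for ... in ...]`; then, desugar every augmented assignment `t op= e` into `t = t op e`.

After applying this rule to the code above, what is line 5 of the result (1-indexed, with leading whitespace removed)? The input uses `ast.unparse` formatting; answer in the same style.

Transformed code:
def proc(u, pairs, cap):
    xs = xs * (xs <= 30)
    process(5)
    cap = 6 * cap + (pairs >= length)
    u = [length for nodes in pairs]
    u = (u >= 27) % pairs
    cap = u % 40 * length
    return pairs

u = [length for nodes in pairs]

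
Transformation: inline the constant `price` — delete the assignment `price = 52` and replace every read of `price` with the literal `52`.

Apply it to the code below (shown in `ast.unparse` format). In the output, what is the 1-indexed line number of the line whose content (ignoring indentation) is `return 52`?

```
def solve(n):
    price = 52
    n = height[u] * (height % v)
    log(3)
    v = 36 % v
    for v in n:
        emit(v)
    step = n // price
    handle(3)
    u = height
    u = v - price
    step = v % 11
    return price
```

12

Transformed code:
def solve(n):
    n = height[u] * (height % v)
    log(3)
    v = 36 % v
    for v in n:
        emit(v)
    step = n // 52
    handle(3)
    u = height
    u = v - 52
    step = v % 11
    return 52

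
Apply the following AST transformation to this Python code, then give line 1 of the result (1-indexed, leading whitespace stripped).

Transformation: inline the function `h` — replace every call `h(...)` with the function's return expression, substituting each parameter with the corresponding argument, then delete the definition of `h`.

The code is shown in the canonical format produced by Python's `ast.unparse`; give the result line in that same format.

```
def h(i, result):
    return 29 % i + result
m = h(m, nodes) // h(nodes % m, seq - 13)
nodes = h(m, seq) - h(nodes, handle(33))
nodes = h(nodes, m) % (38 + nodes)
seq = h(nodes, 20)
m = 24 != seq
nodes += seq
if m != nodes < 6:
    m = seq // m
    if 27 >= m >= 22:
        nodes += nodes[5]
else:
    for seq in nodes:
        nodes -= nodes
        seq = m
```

m = (29 % m + nodes) // (29 % (nodes % m) + (seq - 13))

Transformed code:
m = (29 % m + nodes) // (29 % (nodes % m) + (seq - 13))
nodes = 29 % m + seq - (29 % nodes + handle(33))
nodes = (29 % nodes + m) % (38 + nodes)
seq = 29 % nodes + 20
m = 24 != seq
nodes += seq
if m != nodes < 6:
    m = seq // m
    if 27 >= m >= 22:
        nodes += nodes[5]
else:
    for seq in nodes:
        nodes -= nodes
        seq = m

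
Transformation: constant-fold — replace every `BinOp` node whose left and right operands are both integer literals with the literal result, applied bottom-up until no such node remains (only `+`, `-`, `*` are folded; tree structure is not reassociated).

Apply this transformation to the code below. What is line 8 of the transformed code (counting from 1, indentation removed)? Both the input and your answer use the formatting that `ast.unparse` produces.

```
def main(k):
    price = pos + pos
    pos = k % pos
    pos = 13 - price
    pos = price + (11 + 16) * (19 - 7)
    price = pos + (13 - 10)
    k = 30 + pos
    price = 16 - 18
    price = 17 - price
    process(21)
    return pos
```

price = -2

Transformed code:
def main(k):
    price = pos + pos
    pos = k % pos
    pos = 13 - price
    pos = price + 324
    price = pos + 3
    k = 30 + pos
    price = -2
    price = 17 - price
    process(21)
    return pos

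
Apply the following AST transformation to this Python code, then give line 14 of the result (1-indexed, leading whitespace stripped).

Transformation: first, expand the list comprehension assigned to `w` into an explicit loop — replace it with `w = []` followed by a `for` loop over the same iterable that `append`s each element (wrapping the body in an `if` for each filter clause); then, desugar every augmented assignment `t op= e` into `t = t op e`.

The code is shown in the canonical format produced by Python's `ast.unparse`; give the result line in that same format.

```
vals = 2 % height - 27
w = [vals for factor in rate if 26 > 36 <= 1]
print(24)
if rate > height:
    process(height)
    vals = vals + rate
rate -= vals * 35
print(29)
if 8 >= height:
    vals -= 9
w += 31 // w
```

Transformed code:
vals = 2 % height - 27
w = []
for factor in rate:
    if 26 > 36 <= 1:
        w.append(vals)
print(24)
if rate > height:
    process(height)
    vals = vals + rate
rate = rate - vals * 35
print(29)
if 8 >= height:
    vals = vals - 9
w = w + 31 // w

w = w + 31 // w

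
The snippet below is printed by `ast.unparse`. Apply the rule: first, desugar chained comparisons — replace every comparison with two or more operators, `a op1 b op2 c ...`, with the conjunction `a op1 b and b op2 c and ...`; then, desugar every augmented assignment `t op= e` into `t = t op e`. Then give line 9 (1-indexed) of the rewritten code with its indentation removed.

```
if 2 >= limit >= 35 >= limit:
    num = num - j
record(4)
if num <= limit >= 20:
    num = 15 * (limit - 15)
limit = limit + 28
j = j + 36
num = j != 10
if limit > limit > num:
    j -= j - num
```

Transformed code:
if 2 >= limit and limit >= 35 and (35 >= limit):
    num = num - j
record(4)
if num <= limit and limit >= 20:
    num = 15 * (limit - 15)
limit = limit + 28
j = j + 36
num = j != 10
if limit > limit and limit > num:
    j = j - (j - num)

if limit > limit and limit > num:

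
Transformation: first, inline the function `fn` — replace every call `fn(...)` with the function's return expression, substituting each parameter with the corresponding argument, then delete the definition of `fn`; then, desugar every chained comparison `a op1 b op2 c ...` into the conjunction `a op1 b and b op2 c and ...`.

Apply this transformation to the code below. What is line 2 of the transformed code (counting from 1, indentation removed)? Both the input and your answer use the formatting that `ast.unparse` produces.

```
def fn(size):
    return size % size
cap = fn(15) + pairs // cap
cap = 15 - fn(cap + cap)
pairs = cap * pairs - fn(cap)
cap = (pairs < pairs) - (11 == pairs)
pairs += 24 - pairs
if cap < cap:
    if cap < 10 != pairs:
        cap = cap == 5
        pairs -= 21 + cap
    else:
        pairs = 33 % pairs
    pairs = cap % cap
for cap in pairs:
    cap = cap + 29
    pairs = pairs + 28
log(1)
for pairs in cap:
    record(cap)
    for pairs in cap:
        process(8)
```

Transformed code:
cap = 15 % 15 + pairs // cap
cap = 15 - (cap + cap) % (cap + cap)
pairs = cap * pairs - cap % cap
cap = (pairs < pairs) - (11 == pairs)
pairs += 24 - pairs
if cap < cap:
    if cap < 10 and 10 != pairs:
        cap = cap == 5
        pairs -= 21 + cap
    else:
        pairs = 33 % pairs
    pairs = cap % cap
for cap in pairs:
    cap = cap + 29
    pairs = pairs + 28
log(1)
for pairs in cap:
    record(cap)
    for pairs in cap:
        process(8)

cap = 15 - (cap + cap) % (cap + cap)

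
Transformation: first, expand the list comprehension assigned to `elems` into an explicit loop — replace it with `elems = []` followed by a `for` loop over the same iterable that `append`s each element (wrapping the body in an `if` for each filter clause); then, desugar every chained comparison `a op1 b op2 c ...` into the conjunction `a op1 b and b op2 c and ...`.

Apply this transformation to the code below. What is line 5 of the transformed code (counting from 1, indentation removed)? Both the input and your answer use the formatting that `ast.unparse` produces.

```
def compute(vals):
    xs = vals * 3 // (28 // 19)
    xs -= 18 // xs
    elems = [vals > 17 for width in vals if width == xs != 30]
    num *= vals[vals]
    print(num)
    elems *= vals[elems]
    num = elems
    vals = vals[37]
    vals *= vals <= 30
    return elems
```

Transformed code:
def compute(vals):
    xs = vals * 3 // (28 // 19)
    xs -= 18 // xs
    elems = []
    for width in vals:
        if width == xs and xs != 30:
            elems.append(vals > 17)
    num *= vals[vals]
    print(num)
    elems *= vals[elems]
    num = elems
    vals = vals[37]
    vals *= vals <= 30
    return elems

for width in vals:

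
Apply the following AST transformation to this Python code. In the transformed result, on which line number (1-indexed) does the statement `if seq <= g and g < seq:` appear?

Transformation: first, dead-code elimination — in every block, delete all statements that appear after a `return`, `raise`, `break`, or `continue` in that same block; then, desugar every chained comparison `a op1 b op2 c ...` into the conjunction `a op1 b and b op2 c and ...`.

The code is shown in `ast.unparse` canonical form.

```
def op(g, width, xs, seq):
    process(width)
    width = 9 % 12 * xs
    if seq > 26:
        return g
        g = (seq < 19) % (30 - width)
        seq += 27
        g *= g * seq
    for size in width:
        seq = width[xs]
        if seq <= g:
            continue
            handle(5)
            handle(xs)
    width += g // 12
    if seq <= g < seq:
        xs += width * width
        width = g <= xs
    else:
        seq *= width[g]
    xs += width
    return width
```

Transformed code:
def op(g, width, xs, seq):
    process(width)
    width = 9 % 12 * xs
    if seq > 26:
        return g
    for size in width:
        seq = width[xs]
        if seq <= g:
            continue
    width += g // 12
    if seq <= g and g < seq:
        xs += width * width
        width = g <= xs
    else:
        seq *= width[g]
    xs += width
    return width

11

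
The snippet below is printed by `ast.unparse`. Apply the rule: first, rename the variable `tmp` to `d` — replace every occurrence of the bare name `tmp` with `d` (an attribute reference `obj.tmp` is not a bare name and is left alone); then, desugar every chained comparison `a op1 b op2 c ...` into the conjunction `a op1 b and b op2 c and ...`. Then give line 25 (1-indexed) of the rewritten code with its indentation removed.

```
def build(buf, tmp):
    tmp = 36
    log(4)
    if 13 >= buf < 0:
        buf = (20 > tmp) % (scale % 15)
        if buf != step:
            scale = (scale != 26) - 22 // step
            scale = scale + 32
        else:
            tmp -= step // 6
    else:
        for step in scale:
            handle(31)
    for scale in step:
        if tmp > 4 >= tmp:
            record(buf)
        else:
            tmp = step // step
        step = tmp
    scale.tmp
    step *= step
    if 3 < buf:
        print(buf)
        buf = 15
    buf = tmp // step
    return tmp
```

Transformed code:
def build(buf, d):
    d = 36
    log(4)
    if 13 >= buf and buf < 0:
        buf = (20 > d) % (scale % 15)
        if buf != step:
            scale = (scale != 26) - 22 // step
            scale = scale + 32
        else:
            d -= step // 6
    else:
        for step in scale:
            handle(31)
    for scale in step:
        if d > 4 and 4 >= d:
            record(buf)
        else:
            d = step // step
        step = d
    scale.tmp
    step *= step
    if 3 < buf:
        print(buf)
        buf = 15
    buf = d // step
    return d

buf = d // step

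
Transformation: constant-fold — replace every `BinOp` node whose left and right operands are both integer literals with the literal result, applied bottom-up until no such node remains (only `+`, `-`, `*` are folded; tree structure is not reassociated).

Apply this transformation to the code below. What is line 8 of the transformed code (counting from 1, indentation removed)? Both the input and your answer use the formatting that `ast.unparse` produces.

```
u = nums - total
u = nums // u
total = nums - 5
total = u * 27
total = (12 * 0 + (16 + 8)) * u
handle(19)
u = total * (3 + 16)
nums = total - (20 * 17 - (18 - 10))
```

Transformed code:
u = nums - total
u = nums // u
total = nums - 5
total = u * 27
total = 24 * u
handle(19)
u = total * 19
nums = total - 332

nums = total - 332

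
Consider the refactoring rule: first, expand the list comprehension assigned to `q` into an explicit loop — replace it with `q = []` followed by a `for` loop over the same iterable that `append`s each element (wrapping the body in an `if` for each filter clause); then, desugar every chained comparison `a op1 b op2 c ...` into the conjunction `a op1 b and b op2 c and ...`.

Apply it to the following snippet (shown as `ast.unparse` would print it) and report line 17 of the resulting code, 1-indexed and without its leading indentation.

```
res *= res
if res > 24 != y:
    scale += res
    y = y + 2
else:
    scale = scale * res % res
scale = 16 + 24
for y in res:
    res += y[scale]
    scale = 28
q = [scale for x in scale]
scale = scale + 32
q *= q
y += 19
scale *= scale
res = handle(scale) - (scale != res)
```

Transformed code:
res *= res
if res > 24 and 24 != y:
    scale += res
    y = y + 2
else:
    scale = scale * res % res
scale = 16 + 24
for y in res:
    res += y[scale]
    scale = 28
q = []
for x in scale:
    q.append(scale)
scale = scale + 32
q *= q
y += 19
scale *= scale
res = handle(scale) - (scale != res)

scale *= scale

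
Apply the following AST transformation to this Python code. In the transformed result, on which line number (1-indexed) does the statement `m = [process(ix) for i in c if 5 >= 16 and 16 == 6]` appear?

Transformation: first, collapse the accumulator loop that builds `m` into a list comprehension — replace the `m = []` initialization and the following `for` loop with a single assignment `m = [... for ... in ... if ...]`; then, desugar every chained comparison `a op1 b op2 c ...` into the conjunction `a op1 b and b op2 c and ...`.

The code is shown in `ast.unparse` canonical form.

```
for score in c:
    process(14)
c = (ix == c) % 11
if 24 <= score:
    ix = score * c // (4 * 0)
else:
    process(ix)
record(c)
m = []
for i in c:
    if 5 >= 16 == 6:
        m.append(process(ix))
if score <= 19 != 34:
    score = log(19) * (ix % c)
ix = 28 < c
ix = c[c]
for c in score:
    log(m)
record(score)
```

Transformed code:
for score in c:
    process(14)
c = (ix == c) % 11
if 24 <= score:
    ix = score * c // (4 * 0)
else:
    process(ix)
record(c)
m = [process(ix) for i in c if 5 >= 16 and 16 == 6]
if score <= 19 and 19 != 34:
    score = log(19) * (ix % c)
ix = 28 < c
ix = c[c]
for c in score:
    log(m)
record(score)

9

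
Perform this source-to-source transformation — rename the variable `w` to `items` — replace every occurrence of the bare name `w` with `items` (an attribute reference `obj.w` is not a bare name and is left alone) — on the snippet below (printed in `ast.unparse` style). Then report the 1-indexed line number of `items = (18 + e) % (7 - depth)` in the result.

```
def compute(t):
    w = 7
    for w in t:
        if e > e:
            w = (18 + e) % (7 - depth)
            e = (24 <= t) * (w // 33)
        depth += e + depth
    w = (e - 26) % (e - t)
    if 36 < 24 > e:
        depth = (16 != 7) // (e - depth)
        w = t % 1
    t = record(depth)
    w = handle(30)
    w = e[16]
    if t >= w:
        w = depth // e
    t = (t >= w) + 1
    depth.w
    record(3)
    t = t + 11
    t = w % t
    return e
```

5

Transformed code:
def compute(t):
    items = 7
    for items in t:
        if e > e:
            items = (18 + e) % (7 - depth)
            e = (24 <= t) * (items // 33)
        depth += e + depth
    items = (e - 26) % (e - t)
    if 36 < 24 > e:
        depth = (16 != 7) // (e - depth)
        items = t % 1
    t = record(depth)
    items = handle(30)
    items = e[16]
    if t >= items:
        items = depth // e
    t = (t >= items) + 1
    depth.w
    record(3)
    t = t + 11
    t = items % t
    return e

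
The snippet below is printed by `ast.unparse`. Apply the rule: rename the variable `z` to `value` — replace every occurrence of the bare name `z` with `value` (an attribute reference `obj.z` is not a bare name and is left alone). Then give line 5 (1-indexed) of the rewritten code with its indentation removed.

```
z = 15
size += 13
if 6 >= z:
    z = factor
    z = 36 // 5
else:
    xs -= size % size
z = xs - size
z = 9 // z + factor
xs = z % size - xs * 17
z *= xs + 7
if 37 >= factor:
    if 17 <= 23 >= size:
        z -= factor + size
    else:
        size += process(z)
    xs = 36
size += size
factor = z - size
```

Transformed code:
value = 15
size += 13
if 6 >= value:
    value = factor
    value = 36 // 5
else:
    xs -= size % size
value = xs - size
value = 9 // value + factor
xs = value % size - xs * 17
value *= xs + 7
if 37 >= factor:
    if 17 <= 23 >= size:
        value -= factor + size
    else:
        size += process(value)
    xs = 36
size += size
factor = value - size

value = 36 // 5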